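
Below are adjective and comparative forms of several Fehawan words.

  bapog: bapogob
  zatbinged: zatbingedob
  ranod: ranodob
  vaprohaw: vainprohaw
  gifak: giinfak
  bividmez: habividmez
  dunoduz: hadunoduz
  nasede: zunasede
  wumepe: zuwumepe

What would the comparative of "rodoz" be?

zatbinged and bividmez both have last vowel 'e' yet inflect differently (zatbingedob, habividmez), so the last vowel is not what conditions the rule; the final letter is.
"rodoz" ends in -z. The stems ending in -z (bividmez → habividmez, dunoduz → hadunoduz) add the prefix ha-.
The other patterns: stems ending in -d or -g add -ob; stems ending in -k or -w insert -in- after the first vowel; stems ending in -e add the prefix zu-.
So rodoz → harodoz.

harodoz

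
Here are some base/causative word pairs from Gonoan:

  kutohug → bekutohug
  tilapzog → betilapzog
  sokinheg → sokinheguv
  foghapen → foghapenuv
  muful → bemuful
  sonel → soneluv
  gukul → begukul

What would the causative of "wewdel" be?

sonel and gukul both end in -l yet inflect differently (soneluv, begukul), so the final letter is not what conditions the rule; the last vowel is.
"wewdel" has last vowel 'e'. The stems whose last vowel is 'e' (sonel → soneluv, foghapen → foghapenuv, sokinheg → sokinheguv) add -uv.
The other pattern: stems whose last vowel is 'o' or 'u' add the prefix be-.
So wewdel → wewdeluv.

wewdeluv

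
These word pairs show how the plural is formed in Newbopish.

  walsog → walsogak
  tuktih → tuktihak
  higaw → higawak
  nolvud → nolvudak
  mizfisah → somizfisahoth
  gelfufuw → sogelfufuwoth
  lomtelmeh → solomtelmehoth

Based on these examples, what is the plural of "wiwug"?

"wiwug" has 2 vowels. The stems with 2 vowels (walsog → walsogak, tuktih → tuktihak, higaw → higawak) add -ak.
So wiwug → wiwugak.

wiwugak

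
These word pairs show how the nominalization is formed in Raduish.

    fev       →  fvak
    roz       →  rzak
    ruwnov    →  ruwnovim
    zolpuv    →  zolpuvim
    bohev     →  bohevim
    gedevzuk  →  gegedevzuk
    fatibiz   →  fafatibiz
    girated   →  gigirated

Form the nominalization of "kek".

fev and ruwnov both end in -v yet inflect differently (fvak, ruwnovim), so the final letter is not what conditions the rule; the number of vowels is.
"kek" has 1 vowel. The stems with 1 vowel (fev → fvak, roz → rzak) delete the last vowel and add -ak.
The other patterns: stems with 2 vowels add -im; stems with 3 vowels repeat the first consonant+vowel as a prefix.
So kek → kkak.

kkak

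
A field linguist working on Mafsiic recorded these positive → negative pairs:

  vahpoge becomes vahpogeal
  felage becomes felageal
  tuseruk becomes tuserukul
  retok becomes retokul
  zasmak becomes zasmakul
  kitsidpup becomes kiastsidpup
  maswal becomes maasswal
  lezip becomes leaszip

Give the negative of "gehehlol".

geashehlol

tuseruk and kitsidpup both have last vowel 'u' yet inflect differently (tuserukul, kiastsidpup), so the last vowel is not what conditions the rule; the final letter is.
"gehehlol" ends in -l. The one such stem in the data (maswal → maasswal) inserts -as- after the first vowel (as do kitsidpup, lezip), so the same rule applies.
The other patterns: stems ending in -e add -al; stems ending in -k add -ul.
So gehehlol → geashehlol.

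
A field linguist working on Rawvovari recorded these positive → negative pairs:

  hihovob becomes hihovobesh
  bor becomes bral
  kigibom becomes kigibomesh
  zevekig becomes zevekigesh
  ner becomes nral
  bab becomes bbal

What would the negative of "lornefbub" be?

lornefbubesh

"lornefbub" has 3 vowels. The stems with 3 vowels (zevekig → zevekigesh, kigibom → kigibomesh, hihovob → hihovobesh) add -esh.
The other pattern: stems with 1 vowel delete the last vowel and add -al.
So lornefbub → lornefbubesh.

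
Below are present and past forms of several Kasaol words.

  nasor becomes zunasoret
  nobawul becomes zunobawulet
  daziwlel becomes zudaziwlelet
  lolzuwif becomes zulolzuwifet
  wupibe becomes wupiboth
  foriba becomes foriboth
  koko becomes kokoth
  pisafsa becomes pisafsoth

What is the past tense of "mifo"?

mifoth

"mifo" ends in a vowel. The stems ending in a vowel (wupibe → wupiboth, foriba → foriboth, koko → kokoth) drop the final letter and add -oth.
The other pattern: stems ending in a consonant add zu- … -et around the stem.
So mifo → mifoth.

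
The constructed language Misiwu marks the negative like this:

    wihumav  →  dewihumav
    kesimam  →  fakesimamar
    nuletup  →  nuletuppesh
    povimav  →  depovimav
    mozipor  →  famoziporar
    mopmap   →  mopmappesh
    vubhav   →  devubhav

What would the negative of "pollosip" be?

mopmap and vubhav both have last vowel 'a' yet inflect differently (mopmappesh, devubhav), so the last vowel is not what conditions the rule; the final letter is.
"pollosip" ends in -p. The stems ending in -p (mopmap → mopmappesh, nuletup → nuletuppesh) double the final consonant and add -esh.
The other patterns: stems ending in -v add the prefix de-; stems ending in -m or -r add fa- … -ar around the stem.
So pollosip → pollosippesh.

pollosippesh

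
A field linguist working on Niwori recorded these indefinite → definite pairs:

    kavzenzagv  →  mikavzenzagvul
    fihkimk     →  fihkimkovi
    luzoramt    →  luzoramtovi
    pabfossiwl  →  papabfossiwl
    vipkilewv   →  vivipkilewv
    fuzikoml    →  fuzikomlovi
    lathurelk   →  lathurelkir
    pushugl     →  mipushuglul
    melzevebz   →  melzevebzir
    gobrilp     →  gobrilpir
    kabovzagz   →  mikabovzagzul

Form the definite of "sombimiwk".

sosombimiwk

pushugl and fuzikoml both end in -l yet inflect differently (mipushuglul, fuzikomlovi), so the final letter is not what conditions the rule; the second-to-last letter is.
"sombimiwk" has second-to-last letter 'w'. The stems whose second-to-last letter is 'w' (pabfossiwl → papabfossiwl, vipkilewv → vivipkilewv) repeat the first consonant+vowel as a prefix.
The other patterns: stems whose second-to-last letter is 'g' add mi- … -ul around the stem; stems whose second-to-last letter is 'm' add -ovi; stems whose second-to-last letter is 'b' or 'l' add -ir.
So sombimiwk → sosombimiwk.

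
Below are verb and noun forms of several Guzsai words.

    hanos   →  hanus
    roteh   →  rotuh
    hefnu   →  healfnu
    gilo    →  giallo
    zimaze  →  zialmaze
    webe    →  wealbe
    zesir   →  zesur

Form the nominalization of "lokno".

zimaze and roteh both have last vowel 'e' yet inflect differently (zialmaze, rotuh), so the last vowel is not what conditions the rule; whether the stem ends in a vowel or a consonant is.
"lokno" ends in a vowel. The stems ending in a vowel (zimaze → zialmaze, webe → wealbe, gilo → giallo) insert -al- after the first vowel.
The other pattern: stems ending in a consonant change the last vowel to 'u'.
So lokno → loalkno.

loalkno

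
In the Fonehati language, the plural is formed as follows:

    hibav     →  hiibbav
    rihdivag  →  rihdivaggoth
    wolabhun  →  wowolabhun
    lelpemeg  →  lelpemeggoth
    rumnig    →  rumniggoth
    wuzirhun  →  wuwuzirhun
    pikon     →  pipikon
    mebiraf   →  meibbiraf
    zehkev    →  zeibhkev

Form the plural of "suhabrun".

susuhabrun

lelpemeg and zehkev both have last vowel 'e' yet inflect differently (lelpemeggoth, zeibhkev), so the last vowel is not what conditions the rule; the final letter is.
"suhabrun" ends in -n. The stems ending in -n (pikon → pipikon, wolabhun → wowolabhun, wuzirhun → wuwuzirhun) repeat the first consonant+vowel as a prefix.
The other patterns: stems ending in -g double the final consonant and add -oth; stems ending in -f or -v insert -ib- after the first vowel.
So suhabrun → susuhabrun.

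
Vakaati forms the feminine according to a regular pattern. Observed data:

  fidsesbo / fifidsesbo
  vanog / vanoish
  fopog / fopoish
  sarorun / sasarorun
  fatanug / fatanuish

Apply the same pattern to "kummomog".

fopog and fidsesbo both have last vowel 'o' yet inflect differently (fopoish, fifidsesbo), so the last vowel is not what conditions the rule; the final letter is.
"kummomog" ends in -g. The stems ending in -g (fopog → fopoish, vanog → vanoish, fatanug → fatanuish) drop the final letter and add -ish.
So kummomog → kummomoish.

kummomoish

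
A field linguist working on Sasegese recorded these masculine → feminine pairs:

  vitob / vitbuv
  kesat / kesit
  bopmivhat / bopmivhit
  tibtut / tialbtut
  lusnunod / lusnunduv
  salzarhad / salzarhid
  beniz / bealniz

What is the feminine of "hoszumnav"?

salzarhad and lusnunod both end in -d yet inflect differently (salzarhid, lusnunduv), so the final letter is not what conditions the rule; the last vowel is.
"hoszumnav" has last vowel 'a'. The stems whose last vowel is 'a' (kesat → kesit, bopmivhat → bopmivhit, salzarhad → salzarhid) change the last vowel to 'i'.
The other patterns: stems whose last vowel is 'o' delete the last vowel and add -uv; stems whose last vowel is 'i' or 'u' insert -al- after the first vowel.
So hoszumnav → hoszumniv.

hoszumniv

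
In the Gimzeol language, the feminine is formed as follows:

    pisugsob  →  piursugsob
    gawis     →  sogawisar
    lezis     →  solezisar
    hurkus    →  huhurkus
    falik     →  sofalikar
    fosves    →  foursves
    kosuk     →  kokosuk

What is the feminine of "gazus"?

gagazus

gawis and hurkus both end in -s yet inflect differently (sogawisar, huhurkus), so the final letter is not what conditions the rule; the last vowel is.
"gazus" has last vowel 'u'. The stems whose last vowel is 'u' (hurkus → huhurkus, kosuk → kokosuk) repeat the first consonant+vowel as a prefix.
The other patterns: stems whose last vowel is 'i' add so- … -ar around the stem; stems whose last vowel is 'e' or 'o' insert -ur- after the first vowel.
So gazus → gagazus.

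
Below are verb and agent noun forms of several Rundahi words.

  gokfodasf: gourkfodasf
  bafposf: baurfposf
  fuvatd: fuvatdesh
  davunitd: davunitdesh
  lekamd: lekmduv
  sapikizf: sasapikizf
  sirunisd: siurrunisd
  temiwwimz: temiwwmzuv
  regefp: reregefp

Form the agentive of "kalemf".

lekamd and sirunisd both end in -d yet inflect differently (lekmduv, siurrunisd), so the final letter is not what conditions the rule; the second-to-last letter is.
"kalemf" has second-to-last letter 'm'. The stems whose second-to-last letter is 'm' (lekamd → lekmduv, temiwwimz → temiwwmzuv) delete the last vowel and add -uv.
The other patterns: stems whose second-to-last letter is 's' insert -ur- after the first vowel; stems whose second-to-last letter is 't' add -esh; stems whose second-to-last letter is 'f' or 'z' repeat the first consonant+vowel as a prefix.
So kalemf → kalmfuv.

kalmfuv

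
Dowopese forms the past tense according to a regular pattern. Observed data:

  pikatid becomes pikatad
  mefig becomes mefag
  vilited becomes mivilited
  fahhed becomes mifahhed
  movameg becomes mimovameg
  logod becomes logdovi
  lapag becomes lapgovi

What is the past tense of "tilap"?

pikatid and vilited both end in -d yet inflect differently (pikatad, mivilited), so the final letter is not what conditions the rule; the last vowel is.
"tilap" has last vowel 'a'. The one such stem in the data (lapag → lapgovi) deletes the last vowel and adds -ovi (as does logod), so the same rule applies.
The other patterns: stems whose last vowel is 'i' change the last vowel to 'a'; stems whose last vowel is 'e' add the prefix mi-.
So tilap → tilpovi.

tilpovi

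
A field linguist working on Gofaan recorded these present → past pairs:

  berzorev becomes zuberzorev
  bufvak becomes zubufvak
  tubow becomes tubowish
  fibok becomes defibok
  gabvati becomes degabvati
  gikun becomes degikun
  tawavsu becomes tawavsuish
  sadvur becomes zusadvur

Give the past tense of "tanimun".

fibok and bufvak both end in -k yet inflect differently (defibok, zubufvak), so the final letter is not what conditions the rule; the first letter is.
"tanimun" begins with t-. The stems beginning with t- (tubow → tubowish, tawavsu → tawavsuish) add -ish.
The other patterns: stems beginning with f- or g- add the prefix de-; stems beginning with b- or s- add the prefix zu-.
So tanimun → tanimunish.

tanimunish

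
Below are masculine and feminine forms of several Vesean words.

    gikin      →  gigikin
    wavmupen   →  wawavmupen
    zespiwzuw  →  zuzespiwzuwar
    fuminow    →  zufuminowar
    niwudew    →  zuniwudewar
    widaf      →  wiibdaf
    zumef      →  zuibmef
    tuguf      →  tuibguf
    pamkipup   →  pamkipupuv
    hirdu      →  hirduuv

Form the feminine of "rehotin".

wavmupen and niwudew both have last vowel 'e' yet inflect differently (wawavmupen, zuniwudewar), so the last vowel is not what conditions the rule; the final letter is.
"rehotin" ends in -n. The stems ending in -n (gikin → gigikin, wavmupen → wawavmupen) repeat the first consonant+vowel as a prefix.
So rehotin → rerehotin.

rerehotin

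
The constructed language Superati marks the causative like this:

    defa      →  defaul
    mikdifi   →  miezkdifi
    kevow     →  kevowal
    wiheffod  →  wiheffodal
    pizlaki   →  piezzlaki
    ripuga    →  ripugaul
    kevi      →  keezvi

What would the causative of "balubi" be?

baezlubi

kevi and kevow both begin with k- yet inflect differently (keezvi, kevowal), so the first letter is not what conditions the rule; the final letter is.
"balubi" ends in -i. The stems ending in -i (kevi → keezvi, pizlaki → piezzlaki, mikdifi → miezkdifi) insert -ez- after the first vowel.
So balubi → baezlubi.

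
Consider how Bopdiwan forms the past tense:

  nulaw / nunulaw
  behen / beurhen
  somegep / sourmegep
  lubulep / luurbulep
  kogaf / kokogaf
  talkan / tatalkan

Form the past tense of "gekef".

geurkef

behen and talkan both end in -n yet inflect differently (beurhen, tatalkan), so the final letter is not what conditions the rule; the last vowel is.
"gekef" has last vowel 'e'. The stems whose last vowel is 'e' (behen → beurhen, lubulep → luurbulep, somegep → sourmegep) insert -ur- after the first vowel.
So gekef → geurkef.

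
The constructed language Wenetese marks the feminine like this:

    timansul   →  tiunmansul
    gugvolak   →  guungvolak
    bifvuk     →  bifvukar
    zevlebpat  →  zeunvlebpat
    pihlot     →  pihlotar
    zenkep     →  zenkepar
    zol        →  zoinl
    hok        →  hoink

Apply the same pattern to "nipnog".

"nipnog" has 2 vowels. The stems with 2 vowels (pihlot → pihlotar, bifvuk → bifvukar, zenkep → zenkepar) add -ar.
The other patterns: stems with 1 vowel insert -in- after the first vowel; stems with 3 vowels insert -un- after the first vowel.
So nipnog → nipnogar.

nipnogar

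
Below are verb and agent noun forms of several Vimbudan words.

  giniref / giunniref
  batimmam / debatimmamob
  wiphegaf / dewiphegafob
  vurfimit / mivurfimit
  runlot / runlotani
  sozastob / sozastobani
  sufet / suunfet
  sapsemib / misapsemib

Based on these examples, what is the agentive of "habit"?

"habit" has last vowel 'i'. The stems whose last vowel is 'i' (sapsemib → misapsemib, vurfimit → mivurfimit) add the prefix mi-.
So habit → mihabit.

mihabit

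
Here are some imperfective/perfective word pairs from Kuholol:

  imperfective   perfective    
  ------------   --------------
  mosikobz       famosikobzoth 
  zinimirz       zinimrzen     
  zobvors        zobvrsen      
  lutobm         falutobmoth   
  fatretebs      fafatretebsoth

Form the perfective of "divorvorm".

divorvrmen

zinimirz and mosikobz both end in -z yet inflect differently (zinimrzen, famosikobzoth), so the final letter is not what conditions the rule; the second-to-last letter is.
"divorvorm" has second-to-last letter 'r'. The stems whose second-to-last letter is 'r' (zinimirz → zinimrzen, zobvors → zobvrsen) delete the last vowel and add -en.
The other pattern: stems whose second-to-last letter is 'b' add fa- … -oth around the stem.
So divorvorm → divorvrmen.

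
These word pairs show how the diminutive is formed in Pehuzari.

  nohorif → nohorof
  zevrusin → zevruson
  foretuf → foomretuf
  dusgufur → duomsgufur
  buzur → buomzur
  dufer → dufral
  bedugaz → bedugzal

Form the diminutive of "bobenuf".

boombenuf

nohorif and foretuf both end in -f yet inflect differently (nohorof, foomretuf), so the final letter is not what conditions the rule; the last vowel is.
"bobenuf" has last vowel 'u'. The stems whose last vowel is 'u' (foretuf → foomretuf, dusgufur → duomsgufur, buzur → buomzur) insert -om- after the first vowel.
So bobenuf → boombenuf.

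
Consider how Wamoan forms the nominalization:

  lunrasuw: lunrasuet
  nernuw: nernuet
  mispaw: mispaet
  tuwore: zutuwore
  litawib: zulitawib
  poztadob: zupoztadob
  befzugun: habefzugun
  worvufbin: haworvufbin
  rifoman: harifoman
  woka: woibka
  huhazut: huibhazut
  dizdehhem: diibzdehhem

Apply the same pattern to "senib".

zusenib

lunrasuw and befzugun both have last vowel 'u' yet inflect differently (lunrasuet, habefzugun), so the last vowel is not what conditions the rule; the final letter is.
"senib" ends in -b. The stems ending in -b (litawib → zulitawib, poztadob → zupoztadob) add the prefix zu-.
So senib → zusenib.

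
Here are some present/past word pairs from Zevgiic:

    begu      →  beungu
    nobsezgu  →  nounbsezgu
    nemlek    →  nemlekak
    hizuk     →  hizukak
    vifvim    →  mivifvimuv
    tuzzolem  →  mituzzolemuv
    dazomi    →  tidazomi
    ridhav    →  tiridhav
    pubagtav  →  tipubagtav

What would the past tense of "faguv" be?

tifaguv

"faguv" ends in -v. The stems ending in -v (ridhav → tiridhav, pubagtav → tipubagtav) add the prefix ti-.
So faguv → tifaguv.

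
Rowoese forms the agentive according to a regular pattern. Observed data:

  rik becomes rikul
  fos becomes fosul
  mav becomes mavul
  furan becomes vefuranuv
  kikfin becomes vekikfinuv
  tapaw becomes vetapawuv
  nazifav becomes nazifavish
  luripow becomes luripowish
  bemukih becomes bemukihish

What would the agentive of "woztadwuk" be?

woztadwukish

mav and nazifav both end in -v yet inflect differently (mavul, nazifavish), so the final letter is not what conditions the rule; the number of vowels is.
"woztadwuk" has 3 vowels. The stems with 3 vowels (nazifav → nazifavish, luripow → luripowish, bemukih → bemukihish) add -ish.
The other patterns: stems with 1 vowel add -ul; stems with 2 vowels add ve- … -uv around the stem.
So woztadwuk → woztadwukish.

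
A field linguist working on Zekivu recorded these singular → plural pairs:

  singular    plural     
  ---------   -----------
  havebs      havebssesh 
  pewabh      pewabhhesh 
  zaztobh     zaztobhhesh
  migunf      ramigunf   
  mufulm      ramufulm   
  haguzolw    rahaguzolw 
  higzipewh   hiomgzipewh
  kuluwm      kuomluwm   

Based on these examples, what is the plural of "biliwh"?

pewabh and higzipewh both end in -h yet inflect differently (pewabhhesh, hiomgzipewh), so the final letter is not what conditions the rule; the second-to-last letter is.
"biliwh" has second-to-last letter 'w'. The stems whose second-to-last letter is 'w' (higzipewh → hiomgzipewh, kuluwm → kuomluwm) insert -om- after the first vowel.
The other patterns: stems whose second-to-last letter is 'b' double the final consonant and add -esh; stems whose second-to-last letter is 'l' or 'n' add the prefix ra-.
So biliwh → biomliwh.

biomliwh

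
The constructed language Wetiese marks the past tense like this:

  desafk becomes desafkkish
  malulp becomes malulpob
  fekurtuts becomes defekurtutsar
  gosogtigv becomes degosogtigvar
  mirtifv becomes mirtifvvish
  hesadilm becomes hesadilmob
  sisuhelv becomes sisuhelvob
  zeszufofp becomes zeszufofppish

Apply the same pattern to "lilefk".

"lilefk" has second-to-last letter 'f'. The stems whose second-to-last letter is 'f' (zeszufofp → zeszufofppish, mirtifv → mirtifvvish, desafk → desafkkish) double the final consonant and add -ish.
So lilefk → lilefkkish.

lilefkkish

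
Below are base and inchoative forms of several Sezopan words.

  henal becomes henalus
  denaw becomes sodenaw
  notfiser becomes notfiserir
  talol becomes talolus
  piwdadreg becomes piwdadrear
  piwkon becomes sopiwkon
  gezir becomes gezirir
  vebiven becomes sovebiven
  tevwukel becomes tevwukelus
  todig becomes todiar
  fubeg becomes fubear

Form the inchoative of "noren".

sonoren

"noren" ends in -n. The stems ending in -n (piwkon → sopiwkon, vebiven → sovebiven) add the prefix so-.
So noren → sonoren.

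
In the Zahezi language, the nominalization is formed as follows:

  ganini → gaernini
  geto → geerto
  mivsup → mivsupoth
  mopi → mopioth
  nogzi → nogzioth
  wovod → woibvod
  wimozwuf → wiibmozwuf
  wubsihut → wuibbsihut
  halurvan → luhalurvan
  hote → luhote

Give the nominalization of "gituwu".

giertuwu

ganini and mopi both end in -i yet inflect differently (gaernini, mopioth), so the final letter is not what conditions the rule; the first letter is.
"gituwu" begins with g-. The stems beginning with g- (ganini → gaernini, geto → geerto) insert -er- after the first vowel.
The other patterns: stems beginning with m- or n- add -oth; stems beginning with w- insert -ib- after the first vowel; stems beginning with h- add the prefix lu-.
So gituwu → giertuwu.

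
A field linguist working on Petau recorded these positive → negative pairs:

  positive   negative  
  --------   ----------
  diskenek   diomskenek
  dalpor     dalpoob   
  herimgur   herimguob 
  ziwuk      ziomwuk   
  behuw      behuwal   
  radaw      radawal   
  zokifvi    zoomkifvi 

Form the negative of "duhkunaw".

herimgur and behuw both have last vowel 'u' yet inflect differently (herimguob, behuwal), so the last vowel is not what conditions the rule; the final letter is.
"duhkunaw" ends in -w. The stems ending in -w (radaw → radawal, behuw → behuwal) add -al.
The other patterns: stems ending in -r drop the final letter and add -ob; stems ending in -i or -k insert -om- after the first vowel.
So duhkunaw → duhkunawal.

duhkunawal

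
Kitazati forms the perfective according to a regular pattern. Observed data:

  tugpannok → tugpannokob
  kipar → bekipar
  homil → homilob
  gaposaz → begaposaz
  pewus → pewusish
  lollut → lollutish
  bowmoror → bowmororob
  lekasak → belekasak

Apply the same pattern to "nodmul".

kipar and bowmoror both end in -r yet inflect differently (bekipar, bowmororob), so the final letter is not what conditions the rule; the last vowel is.
"nodmul" has last vowel 'u'. The stems whose last vowel is 'u' (pewus → pewusish, lollut → lollutish) add -ish.
The other patterns: stems whose last vowel is 'a' add the prefix be-; stems whose last vowel is 'i' or 'o' add -ob.
So nodmul → nodmulish.

nodmulish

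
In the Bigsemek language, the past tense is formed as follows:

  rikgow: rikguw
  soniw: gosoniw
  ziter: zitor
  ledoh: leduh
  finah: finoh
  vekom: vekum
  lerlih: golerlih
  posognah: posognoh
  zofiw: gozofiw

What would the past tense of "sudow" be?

rikgow and soniw both end in -w yet inflect differently (rikguw, gosoniw), so the final letter is not what conditions the rule; the last vowel is.
"sudow" has last vowel 'o'. The stems whose last vowel is 'o' (vekom → vekum, ledoh → leduh, rikgow → rikguw) change the last vowel to 'u'.
So sudow → suduw.

suduw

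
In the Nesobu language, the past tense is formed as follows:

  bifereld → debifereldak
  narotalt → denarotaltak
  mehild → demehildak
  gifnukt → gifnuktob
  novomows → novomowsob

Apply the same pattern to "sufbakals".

desufbakalsak

narotalt and gifnukt both end in -t yet inflect differently (denarotaltak, gifnuktob), so the final letter is not what conditions the rule; the second-to-last letter is.
"sufbakals" has second-to-last letter 'l'. The stems whose second-to-last letter is 'l' (bifereld → debifereldak, narotalt → denarotaltak, mehild → demehildak) add de- … -ak around the stem.
The other pattern: stems whose second-to-last letter is 'k' or 'w' add -ob.
So sufbakals → desufbakalsak.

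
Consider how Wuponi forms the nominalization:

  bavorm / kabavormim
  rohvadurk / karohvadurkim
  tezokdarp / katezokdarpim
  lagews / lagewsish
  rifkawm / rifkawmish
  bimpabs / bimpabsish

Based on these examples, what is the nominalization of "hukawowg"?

bavorm and rifkawm both end in -m yet inflect differently (kabavormim, rifkawmish), so the final letter is not what conditions the rule; the second-to-last letter is.
"hukawowg" has second-to-last letter 'w'. The stems whose second-to-last letter is 'w' (lagews → lagewsish, rifkawm → rifkawmish) add -ish.
So hukawowg → hukawowgish.

hukawowgish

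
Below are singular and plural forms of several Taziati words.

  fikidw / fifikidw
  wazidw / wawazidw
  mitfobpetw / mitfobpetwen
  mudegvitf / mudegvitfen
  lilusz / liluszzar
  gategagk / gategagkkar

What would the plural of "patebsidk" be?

"patebsidk" has second-to-last letter 'd'. The stems whose second-to-last letter is 'd' (fikidw → fifikidw, wazidw → wawazidw) repeat the first consonant+vowel as a prefix.
The other patterns: stems whose second-to-last letter is 't' add -en; stems whose second-to-last letter is 'g' or 's' double the final consonant and add -ar.
So patebsidk → papatebsidk.

papatebsidk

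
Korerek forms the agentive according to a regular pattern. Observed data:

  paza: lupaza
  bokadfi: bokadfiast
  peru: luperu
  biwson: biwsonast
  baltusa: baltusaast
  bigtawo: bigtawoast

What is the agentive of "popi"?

baltusa and paza both end in -a yet inflect differently (baltusaast, lupaza), so the final letter is not what conditions the rule; the first letter is.
"popi" begins with p-. The stems beginning with p- (paza → lupaza, peru → luperu) add the prefix lu-.
The other pattern: stems beginning with b- add -ast.
So popi → lupopi.

lupopi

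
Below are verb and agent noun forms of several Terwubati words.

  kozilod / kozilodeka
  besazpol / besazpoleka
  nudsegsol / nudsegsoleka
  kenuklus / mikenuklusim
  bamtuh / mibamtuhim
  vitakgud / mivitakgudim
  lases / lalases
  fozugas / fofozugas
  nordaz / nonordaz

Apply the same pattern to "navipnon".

navipnoneka

kozilod and vitakgud both end in -d yet inflect differently (kozilodeka, mivitakgudim), so the final letter is not what conditions the rule; the last vowel is.
"navipnon" has last vowel 'o'. The stems whose last vowel is 'o' (kozilod → kozilodeka, besazpol → besazpoleka, nudsegsol → nudsegsoleka) add -eka.
The other patterns: stems whose last vowel is 'u' add mi- … -im around the stem; stems whose last vowel is 'a' or 'e' repeat the first consonant+vowel as a prefix.
So navipnon → navipnoneka.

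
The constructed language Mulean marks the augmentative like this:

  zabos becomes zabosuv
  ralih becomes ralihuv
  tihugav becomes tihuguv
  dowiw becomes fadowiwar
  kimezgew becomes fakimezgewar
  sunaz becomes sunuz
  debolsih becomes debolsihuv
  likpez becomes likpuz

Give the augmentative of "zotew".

fazotewar

"zotew" ends in -w. The stems ending in -w (dowiw → fadowiwar, kimezgew → fakimezgewar) add fa- … -ar around the stem.
So zotew → fazotewar.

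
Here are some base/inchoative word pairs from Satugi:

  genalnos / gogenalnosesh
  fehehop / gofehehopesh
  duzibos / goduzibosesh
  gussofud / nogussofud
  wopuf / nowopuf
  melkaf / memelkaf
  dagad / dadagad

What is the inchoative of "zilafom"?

wopuf and melkaf both end in -f yet inflect differently (nowopuf, memelkaf), so the final letter is not what conditions the rule; the last vowel is.
"zilafom" has last vowel 'o'. The stems whose last vowel is 'o' (genalnos → gogenalnosesh, fehehop → gofehehopesh, duzibos → goduzibosesh) add go- … -esh around the stem.
So zilafom → gozilafomesh.

gozilafomesh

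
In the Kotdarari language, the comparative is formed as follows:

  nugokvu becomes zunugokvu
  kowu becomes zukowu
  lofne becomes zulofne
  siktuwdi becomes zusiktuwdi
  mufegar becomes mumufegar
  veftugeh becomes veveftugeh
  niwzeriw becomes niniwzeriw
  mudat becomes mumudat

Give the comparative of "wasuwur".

wawasuwur

lofne and veftugeh both have last vowel 'e' yet inflect differently (zulofne, veveftugeh), so the last vowel is not what conditions the rule; whether the stem ends in a vowel or a consonant is.
"wasuwur" ends in a consonant. The stems ending in a consonant (mufegar → mumufegar, veftugeh → veveftugeh, niwzeriw → niniwzeriw) repeat the first consonant+vowel as a prefix.
So wasuwur → wawasuwur.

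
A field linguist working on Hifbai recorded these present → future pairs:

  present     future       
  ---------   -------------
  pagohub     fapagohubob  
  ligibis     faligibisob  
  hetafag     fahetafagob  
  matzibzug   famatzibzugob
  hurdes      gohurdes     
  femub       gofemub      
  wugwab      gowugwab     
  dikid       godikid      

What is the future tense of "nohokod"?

ligibis and hurdes both end in -s yet inflect differently (faligibisob, gohurdes), so the final letter is not what conditions the rule; the number of vowels is.
"nohokod" has 3 vowels. The stems with 3 vowels (pagohub → fapagohubob, ligibis → faligibisob, hetafag → fahetafagob) add fa- … -ob around the stem.
The other pattern: stems with 2 vowels add the prefix go-.
So nohokod → fanohokodob.

fanohokodob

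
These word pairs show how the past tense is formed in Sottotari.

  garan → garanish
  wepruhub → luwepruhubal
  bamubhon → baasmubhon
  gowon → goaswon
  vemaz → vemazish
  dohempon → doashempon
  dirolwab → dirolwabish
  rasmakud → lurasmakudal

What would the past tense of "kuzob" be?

garan and dohempon both end in -n yet inflect differently (garanish, doashempon), so the final letter is not what conditions the rule; the last vowel is.
"kuzob" has last vowel 'o'. The stems whose last vowel is 'o' (dohempon → doashempon, gowon → goaswon, bamubhon → baasmubhon) insert -as- after the first vowel.
So kuzob → kuaszob.

kuaszob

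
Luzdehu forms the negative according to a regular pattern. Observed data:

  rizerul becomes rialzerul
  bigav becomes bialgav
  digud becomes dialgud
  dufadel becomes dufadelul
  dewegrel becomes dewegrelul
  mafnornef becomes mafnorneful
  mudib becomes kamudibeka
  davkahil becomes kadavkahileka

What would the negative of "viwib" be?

rizerul and dufadel both end in -l yet inflect differently (rialzerul, dufadelul), so the final letter is not what conditions the rule; the last vowel is.
"viwib" has last vowel 'i'. The stems whose last vowel is 'i' (mudib → kamudibeka, davkahil → kadavkahileka) add ka- … -eka around the stem.
The other patterns: stems whose last vowel is 'a' or 'u' insert -al- after the first vowel; stems whose last vowel is 'e' add -ul.
So viwib → kaviwibeka.

kaviwibeka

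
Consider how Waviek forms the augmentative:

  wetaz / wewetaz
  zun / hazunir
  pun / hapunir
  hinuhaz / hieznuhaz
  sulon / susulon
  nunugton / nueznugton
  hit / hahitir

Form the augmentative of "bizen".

bibizen

pun and sulon both end in -n yet inflect differently (hapunir, susulon), so the final letter is not what conditions the rule; the number of vowels is.
"bizen" has 2 vowels. The stems with 2 vowels (sulon → susulon, wetaz → wewetaz) repeat the first consonant+vowel as a prefix.
The other patterns: stems with 1 vowel add ha- … -ir around the stem; stems with 3 vowels insert -ez- after the first vowel.
So bizen → bibizen.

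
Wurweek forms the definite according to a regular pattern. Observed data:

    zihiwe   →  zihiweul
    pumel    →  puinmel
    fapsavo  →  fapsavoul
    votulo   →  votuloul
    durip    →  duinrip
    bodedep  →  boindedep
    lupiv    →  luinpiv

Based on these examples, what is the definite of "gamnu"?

gamnuul

"gamnu" ends in a vowel. The stems ending in a vowel (fapsavo → fapsavoul, votulo → votuloul, zihiwe → zihiweul) add -ul.
So gamnu → gamnuul.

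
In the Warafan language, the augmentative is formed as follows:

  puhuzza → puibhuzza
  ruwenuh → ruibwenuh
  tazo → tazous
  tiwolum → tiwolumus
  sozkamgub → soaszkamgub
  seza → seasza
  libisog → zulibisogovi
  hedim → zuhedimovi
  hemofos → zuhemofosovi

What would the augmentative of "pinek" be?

"pinek" begins with p-. The one such stem in the data (puhuzza → puibhuzza) inserts -ib- after the first vowel (as does ruwenuh), so the same rule applies.
The other patterns: stems beginning with t- add -us; stems beginning with s- insert -as- after the first vowel; stems beginning with h- or l- add zu- … -ovi around the stem.
So pinek → piibnek.

piibnek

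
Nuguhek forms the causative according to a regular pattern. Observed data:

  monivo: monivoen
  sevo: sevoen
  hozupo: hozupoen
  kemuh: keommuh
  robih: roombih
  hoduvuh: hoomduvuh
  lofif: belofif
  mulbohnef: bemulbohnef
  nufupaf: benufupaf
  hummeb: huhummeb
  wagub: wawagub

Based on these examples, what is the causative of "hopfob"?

"hopfob" ends in -b. The stems ending in -b (hummeb → huhummeb, wagub → wawagub) repeat the first consonant+vowel as a prefix.
The other patterns: stems ending in -o add -en; stems ending in -h insert -om- after the first vowel; stems ending in -f add the prefix be-.
So hopfob → hohopfob.

hohopfob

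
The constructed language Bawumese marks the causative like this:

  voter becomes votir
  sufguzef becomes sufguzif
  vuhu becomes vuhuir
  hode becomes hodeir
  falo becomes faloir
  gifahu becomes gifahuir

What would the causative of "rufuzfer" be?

voter and hode both have last vowel 'e' yet inflect differently (votir, hodeir), so the last vowel is not what conditions the rule; whether the stem ends in a vowel or a consonant is.
"rufuzfer" ends in a consonant. The stems ending in a consonant (voter → votir, sufguzef → sufguzif) change the last vowel to 'i'.
So rufuzfer → rufuzfir.

rufuzfir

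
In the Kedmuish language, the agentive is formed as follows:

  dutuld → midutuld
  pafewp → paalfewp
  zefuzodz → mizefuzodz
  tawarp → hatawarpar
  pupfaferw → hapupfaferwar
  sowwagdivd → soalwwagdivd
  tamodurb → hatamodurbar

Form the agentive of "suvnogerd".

"suvnogerd" has second-to-last letter 'r'. The stems whose second-to-last letter is 'r' (pupfaferw → hapupfaferwar, tamodurb → hatamodurbar, tawarp → hatawarpar) add ha- … -ar around the stem.
The other patterns: stems whose second-to-last letter is 'd' or 'l' add the prefix mi-; stems whose second-to-last letter is 'v' or 'w' insert -al- after the first vowel.
So suvnogerd → hasuvnogerdar.

hasuvnogerdar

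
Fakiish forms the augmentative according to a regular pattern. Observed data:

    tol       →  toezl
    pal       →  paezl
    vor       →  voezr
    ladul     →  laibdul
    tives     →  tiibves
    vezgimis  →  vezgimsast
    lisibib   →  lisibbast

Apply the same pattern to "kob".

tol and ladul both end in -l yet inflect differently (toezl, laibdul), so the final letter is not what conditions the rule; the number of vowels is.
"kob" has 1 vowel. The stems with 1 vowel (tol → toezl, pal → paezl, vor → voezr) insert -ez- after the first vowel.
The other patterns: stems with 2 vowels insert -ib- after the first vowel; stems with 3 vowels delete the last vowel and add -ast.
So kob → koezb.

koezb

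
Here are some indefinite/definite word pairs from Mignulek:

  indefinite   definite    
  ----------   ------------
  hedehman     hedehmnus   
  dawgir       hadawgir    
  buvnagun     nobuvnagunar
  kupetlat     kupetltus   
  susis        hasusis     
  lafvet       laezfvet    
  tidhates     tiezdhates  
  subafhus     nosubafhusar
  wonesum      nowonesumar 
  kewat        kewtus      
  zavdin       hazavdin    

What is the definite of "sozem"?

soezzem

buvnagun and zavdin both end in -n yet inflect differently (nobuvnagunar, hazavdin), so the final letter is not what conditions the rule; the last vowel is.
"sozem" has last vowel 'e'. The stems whose last vowel is 'e' (tidhates → tiezdhates, lafvet → laezfvet) insert -ez- after the first vowel.
So sozem → soezzem.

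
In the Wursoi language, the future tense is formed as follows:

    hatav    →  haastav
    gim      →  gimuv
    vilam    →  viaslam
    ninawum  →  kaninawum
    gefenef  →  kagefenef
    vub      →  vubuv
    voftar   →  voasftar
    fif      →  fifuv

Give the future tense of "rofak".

roasfak

gim and vilam both end in -m yet inflect differently (gimuv, viaslam), so the final letter is not what conditions the rule; the number of vowels is.
"rofak" has 2 vowels. The stems with 2 vowels (voftar → voasftar, hatav → haastav, vilam → viaslam) insert -as- after the first vowel.
So rofak → roasfak.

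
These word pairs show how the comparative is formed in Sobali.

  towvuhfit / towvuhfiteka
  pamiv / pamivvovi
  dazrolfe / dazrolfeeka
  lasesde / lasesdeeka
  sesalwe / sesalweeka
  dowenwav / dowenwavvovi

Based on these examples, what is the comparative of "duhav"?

"duhav" ends in -v. The stems ending in -v (dowenwav → dowenwavvovi, pamiv → pamivvovi) double the final consonant and add -ovi.
The other pattern: stems ending in -e or -t add -eka.
So duhav → duhavvovi.

duhavvovi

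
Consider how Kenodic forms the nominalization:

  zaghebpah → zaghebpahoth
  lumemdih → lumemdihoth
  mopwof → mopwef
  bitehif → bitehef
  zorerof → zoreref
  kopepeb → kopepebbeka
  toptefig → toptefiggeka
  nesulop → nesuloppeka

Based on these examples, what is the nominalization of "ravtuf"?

ravtef

lumemdih and bitehif both have last vowel 'i' yet inflect differently (lumemdihoth, bitehef), so the last vowel is not what conditions the rule; the final letter is.
"ravtuf" ends in -f. The stems ending in -f (mopwof → mopwef, bitehif → bitehef, zorerof → zoreref) change the last vowel to 'e'.
The other patterns: stems ending in -h add -oth; stems ending in -b, -g or -p double the final consonant and add -eka.
So ravtuf → ravtef.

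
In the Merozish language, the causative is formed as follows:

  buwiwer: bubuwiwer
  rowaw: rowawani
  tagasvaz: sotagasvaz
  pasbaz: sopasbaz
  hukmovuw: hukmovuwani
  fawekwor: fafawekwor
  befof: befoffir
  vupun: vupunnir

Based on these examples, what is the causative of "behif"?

tagasvaz and rowaw both have last vowel 'a' yet inflect differently (sotagasvaz, rowawani), so the last vowel is not what conditions the rule; the final letter is.
"behif" ends in -f. The one such stem in the data (befof → befoffir) doubles the final consonant and adds -ir (as does vupun), so the same rule applies.
So behif → behiffir.

behiffir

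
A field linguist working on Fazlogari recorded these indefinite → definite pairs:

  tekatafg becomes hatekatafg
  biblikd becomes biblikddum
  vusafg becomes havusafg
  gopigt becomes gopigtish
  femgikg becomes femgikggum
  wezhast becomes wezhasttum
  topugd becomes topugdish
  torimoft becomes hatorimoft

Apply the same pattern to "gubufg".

torimoft and gopigt both end in -t yet inflect differently (hatorimoft, gopigtish), so the final letter is not what conditions the rule; the second-to-last letter is.
"gubufg" has second-to-last letter 'f'. The stems whose second-to-last letter is 'f' (vusafg → havusafg, tekatafg → hatekatafg, torimoft → hatorimoft) add the prefix ha-.
The other patterns: stems whose second-to-last letter is 'g' add -ish; stems whose second-to-last letter is 'k' or 's' double the final consonant and add -um.
So gubufg → hagubufg.

hagubufg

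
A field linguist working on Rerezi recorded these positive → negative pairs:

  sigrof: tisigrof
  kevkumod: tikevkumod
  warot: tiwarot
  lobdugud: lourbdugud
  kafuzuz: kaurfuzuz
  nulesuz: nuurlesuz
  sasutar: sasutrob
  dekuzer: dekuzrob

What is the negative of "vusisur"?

kevkumod and lobdugud both end in -d yet inflect differently (tikevkumod, lourbdugud), so the final letter is not what conditions the rule; the last vowel is.
"vusisur" has last vowel 'u'. The stems whose last vowel is 'u' (lobdugud → lourbdugud, kafuzuz → kaurfuzuz, nulesuz → nuurlesuz) insert -ur- after the first vowel.
So vusisur → vuursisur.

vuursisur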